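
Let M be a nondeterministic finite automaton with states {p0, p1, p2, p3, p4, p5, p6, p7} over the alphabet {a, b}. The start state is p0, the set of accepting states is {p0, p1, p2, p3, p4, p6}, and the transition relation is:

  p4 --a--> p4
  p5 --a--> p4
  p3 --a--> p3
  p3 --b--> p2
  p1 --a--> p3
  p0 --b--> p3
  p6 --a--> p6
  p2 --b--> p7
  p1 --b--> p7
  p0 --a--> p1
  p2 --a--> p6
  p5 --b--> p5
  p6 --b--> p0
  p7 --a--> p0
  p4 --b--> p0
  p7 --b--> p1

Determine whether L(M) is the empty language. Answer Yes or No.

No

The empty string ε is accepted: the run p0 ends in the accepting state p0.
Since at least one string is accepted, L(M) is not empty.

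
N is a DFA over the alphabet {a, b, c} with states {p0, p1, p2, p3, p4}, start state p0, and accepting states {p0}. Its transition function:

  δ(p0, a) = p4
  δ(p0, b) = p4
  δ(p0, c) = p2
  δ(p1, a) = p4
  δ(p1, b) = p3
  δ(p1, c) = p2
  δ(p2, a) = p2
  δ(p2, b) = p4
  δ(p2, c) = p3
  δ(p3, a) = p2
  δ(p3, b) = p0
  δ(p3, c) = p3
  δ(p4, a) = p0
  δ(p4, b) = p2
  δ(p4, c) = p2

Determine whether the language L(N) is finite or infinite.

infinite

State p2 is reachable from the start and can reach an accepting state, and it lies on the cycle p2 → p2.
Traversing that cycle any number of times yields accepted strings of unbounded length, so the language is infinite.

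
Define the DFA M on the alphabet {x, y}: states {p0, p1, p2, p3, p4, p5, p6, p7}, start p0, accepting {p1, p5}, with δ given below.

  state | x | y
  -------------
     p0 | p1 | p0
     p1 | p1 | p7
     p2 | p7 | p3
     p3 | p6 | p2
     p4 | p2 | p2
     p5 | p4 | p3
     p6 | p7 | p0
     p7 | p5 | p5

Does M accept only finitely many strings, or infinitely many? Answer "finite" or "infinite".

State p0 is reachable from the start and can reach an accepting state, and it lies on the cycle p0 → p0.
Traversing that cycle any number of times yields accepted strings of unbounded length, so the language is infinite.

infinite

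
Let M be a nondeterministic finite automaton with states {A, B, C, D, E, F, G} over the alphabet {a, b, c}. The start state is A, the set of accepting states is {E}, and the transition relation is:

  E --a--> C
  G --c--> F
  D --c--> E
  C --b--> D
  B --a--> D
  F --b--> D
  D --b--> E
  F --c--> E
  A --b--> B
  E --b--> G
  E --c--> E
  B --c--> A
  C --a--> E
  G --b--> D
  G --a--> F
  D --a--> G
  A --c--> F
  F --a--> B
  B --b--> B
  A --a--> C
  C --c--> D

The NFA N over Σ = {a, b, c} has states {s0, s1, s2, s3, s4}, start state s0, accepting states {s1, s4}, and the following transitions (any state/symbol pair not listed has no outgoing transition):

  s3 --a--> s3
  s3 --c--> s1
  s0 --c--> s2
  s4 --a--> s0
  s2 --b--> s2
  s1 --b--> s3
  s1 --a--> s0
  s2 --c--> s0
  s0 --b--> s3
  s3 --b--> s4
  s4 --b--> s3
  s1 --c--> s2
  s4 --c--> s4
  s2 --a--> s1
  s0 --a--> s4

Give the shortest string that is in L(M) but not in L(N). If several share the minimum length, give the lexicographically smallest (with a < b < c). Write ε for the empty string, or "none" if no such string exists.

aa

The string aa is accepted by M but not by N.
No shorter string lies in the difference, and aa is the lexicographically first length-2 string in L(M) \ L(N).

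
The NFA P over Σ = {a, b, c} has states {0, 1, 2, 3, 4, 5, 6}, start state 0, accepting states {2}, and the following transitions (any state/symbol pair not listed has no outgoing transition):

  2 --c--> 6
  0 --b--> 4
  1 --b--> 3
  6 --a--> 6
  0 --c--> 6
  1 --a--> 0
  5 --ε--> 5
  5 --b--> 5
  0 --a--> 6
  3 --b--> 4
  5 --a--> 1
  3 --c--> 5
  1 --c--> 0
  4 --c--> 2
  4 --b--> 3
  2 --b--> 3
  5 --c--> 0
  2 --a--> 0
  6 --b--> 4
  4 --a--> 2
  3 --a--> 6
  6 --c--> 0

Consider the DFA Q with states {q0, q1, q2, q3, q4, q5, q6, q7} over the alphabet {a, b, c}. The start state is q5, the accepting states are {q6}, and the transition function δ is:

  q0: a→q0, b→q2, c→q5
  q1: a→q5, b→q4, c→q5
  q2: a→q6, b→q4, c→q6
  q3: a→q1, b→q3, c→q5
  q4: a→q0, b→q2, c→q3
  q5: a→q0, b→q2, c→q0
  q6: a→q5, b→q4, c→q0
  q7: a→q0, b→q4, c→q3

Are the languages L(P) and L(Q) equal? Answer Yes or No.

Yes

Exploring the product automaton P × Q from the start pair (0, q5), following both machines on each input symbol, reaches 7 state pairs: (0, q5), (6, q0), (4, q2), (2, q6), (3, q4), (5, q3), (1, q1).
P accepts in {2} and Q accepts in {q6}. In every reachable pair the two components are either both accepting — (2, q6) — or both non-accepting, so no string is accepted by exactly one of the machines: L(P) \ L(Q) and L(Q) \ L(P) are both empty.
Hence every string is accepted by P iff it is accepted by Q, and the two languages coincide.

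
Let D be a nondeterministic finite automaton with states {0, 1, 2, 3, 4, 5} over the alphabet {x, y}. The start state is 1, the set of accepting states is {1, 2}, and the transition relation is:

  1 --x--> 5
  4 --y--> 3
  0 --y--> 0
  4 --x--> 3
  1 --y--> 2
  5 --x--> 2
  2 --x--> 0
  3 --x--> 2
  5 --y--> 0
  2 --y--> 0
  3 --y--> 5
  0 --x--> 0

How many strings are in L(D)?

The useful subgraph on states {1, 2, 5} is acyclic, so L(D) is finite; the longest accepting path visits 3 useful states, giving maximum string length 2.
Counting accepting paths from 1 by length: 1 of length 0, 1 of length 1, 1 of length 2. Total 3.

3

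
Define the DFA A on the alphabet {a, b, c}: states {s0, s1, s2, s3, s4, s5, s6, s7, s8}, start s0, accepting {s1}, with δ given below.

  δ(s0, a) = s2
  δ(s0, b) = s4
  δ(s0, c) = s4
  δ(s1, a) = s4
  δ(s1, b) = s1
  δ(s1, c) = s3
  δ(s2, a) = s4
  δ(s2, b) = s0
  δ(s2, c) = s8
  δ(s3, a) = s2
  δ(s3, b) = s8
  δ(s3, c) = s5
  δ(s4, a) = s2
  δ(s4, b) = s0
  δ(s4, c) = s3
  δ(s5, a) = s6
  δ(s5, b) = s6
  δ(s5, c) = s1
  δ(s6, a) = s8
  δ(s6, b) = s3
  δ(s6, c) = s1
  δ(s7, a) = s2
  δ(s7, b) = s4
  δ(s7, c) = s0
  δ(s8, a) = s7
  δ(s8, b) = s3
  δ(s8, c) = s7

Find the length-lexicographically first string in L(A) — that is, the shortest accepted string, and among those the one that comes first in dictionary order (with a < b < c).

A breadth-first search from s0 reaches an accepting state first via the path s0 → s4 → s3 → s5 → s1 on input bccc.
No string of length < 4 is accepted (BFS exhausts all shorter strings without reaching an accepting state), and bccc is the lexicographically least accepting string of length 4.

bccc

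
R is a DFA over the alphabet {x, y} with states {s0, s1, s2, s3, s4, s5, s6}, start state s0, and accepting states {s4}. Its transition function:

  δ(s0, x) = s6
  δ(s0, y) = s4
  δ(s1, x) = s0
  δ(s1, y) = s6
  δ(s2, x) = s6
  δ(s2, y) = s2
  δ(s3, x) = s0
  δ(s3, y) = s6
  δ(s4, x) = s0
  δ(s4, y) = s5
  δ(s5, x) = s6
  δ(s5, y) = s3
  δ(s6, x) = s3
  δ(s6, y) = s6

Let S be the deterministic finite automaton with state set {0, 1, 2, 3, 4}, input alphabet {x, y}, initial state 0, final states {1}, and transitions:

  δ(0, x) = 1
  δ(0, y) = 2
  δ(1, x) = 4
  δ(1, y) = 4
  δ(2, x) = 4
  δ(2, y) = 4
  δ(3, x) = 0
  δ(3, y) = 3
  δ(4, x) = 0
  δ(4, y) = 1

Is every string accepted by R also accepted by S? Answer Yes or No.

No

The string y is in L(R) but not in L(S).
So L(R) ⊄ L(S).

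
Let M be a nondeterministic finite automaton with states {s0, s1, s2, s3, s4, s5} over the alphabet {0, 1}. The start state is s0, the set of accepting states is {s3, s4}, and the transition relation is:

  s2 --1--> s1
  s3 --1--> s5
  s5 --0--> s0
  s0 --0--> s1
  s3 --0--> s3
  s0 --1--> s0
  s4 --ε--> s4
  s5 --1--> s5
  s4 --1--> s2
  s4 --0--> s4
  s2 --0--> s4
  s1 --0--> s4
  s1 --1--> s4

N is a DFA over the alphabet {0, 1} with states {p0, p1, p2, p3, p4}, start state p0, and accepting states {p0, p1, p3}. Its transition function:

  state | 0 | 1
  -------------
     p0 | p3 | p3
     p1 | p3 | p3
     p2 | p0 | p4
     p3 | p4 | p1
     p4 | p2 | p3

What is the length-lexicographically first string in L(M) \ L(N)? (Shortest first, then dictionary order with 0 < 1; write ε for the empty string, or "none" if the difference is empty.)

The string 00 is accepted by M but not by N.
No shorter string lies in the difference, and 00 is the lexicographically first length-2 string in L(M) \ L(N).

00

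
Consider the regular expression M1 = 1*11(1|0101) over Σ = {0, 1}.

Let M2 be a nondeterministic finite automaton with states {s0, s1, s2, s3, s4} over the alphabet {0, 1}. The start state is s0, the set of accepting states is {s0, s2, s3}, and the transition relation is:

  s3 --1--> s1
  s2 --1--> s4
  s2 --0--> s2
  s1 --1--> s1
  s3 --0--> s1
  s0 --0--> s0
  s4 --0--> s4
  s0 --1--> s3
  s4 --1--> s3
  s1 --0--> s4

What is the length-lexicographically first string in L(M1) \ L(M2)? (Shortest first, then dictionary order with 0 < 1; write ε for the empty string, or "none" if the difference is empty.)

The string 111 is accepted by M1 but not by M2.
No shorter string lies in the difference, and 111 is the lexicographically first length-3 string in L(M1) \ L(M2).

111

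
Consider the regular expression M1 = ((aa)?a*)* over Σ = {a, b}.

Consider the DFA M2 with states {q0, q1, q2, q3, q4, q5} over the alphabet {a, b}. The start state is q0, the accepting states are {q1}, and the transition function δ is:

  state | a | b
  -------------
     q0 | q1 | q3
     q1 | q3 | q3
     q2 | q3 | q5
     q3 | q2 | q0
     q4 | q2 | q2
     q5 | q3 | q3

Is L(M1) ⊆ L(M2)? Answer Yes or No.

The empty string ε is in L(M1) but not in L(M2).
So L(M1) ⊄ L(M2).

No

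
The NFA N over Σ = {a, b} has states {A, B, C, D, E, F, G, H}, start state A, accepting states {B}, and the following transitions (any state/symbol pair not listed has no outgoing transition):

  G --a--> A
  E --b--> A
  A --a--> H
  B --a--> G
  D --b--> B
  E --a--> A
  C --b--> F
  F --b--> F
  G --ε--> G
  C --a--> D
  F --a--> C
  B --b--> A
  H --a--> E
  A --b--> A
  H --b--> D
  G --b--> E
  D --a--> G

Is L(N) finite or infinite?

infinite

State A is reachable from the start and can reach an accepting state, and it lies on the cycle A → A.
Traversing that cycle any number of times yields accepted strings of unbounded length, so the language is infinite.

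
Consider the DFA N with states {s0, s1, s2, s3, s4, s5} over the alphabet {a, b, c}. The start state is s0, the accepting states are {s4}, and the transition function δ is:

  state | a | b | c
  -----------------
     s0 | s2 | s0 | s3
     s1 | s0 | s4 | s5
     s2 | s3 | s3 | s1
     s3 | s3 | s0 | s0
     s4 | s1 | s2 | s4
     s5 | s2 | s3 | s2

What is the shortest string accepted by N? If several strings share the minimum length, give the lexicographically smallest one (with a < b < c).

acb

A breadth-first search from s0 reaches an accepting state first via the path s0 → s2 → s1 → s4 on input acb.
No string of length < 3 is accepted (BFS exhausts all shorter strings without reaching an accepting state), and acb is the lexicographically least accepting string of length 3.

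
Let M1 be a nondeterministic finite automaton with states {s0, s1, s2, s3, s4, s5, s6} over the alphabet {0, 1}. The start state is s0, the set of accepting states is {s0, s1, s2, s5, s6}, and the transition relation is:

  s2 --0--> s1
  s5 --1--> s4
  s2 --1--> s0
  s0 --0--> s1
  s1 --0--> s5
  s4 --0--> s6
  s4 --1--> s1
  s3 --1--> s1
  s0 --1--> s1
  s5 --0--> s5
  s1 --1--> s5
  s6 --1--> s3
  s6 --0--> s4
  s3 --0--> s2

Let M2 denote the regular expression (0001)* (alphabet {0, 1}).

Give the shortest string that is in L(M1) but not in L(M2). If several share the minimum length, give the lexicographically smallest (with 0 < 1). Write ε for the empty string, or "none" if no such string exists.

0

The string 0 is accepted by M1 but not by M2.
No shorter string lies in the difference, and 0 is the lexicographically first length-1 string in L(M1) \ L(M2).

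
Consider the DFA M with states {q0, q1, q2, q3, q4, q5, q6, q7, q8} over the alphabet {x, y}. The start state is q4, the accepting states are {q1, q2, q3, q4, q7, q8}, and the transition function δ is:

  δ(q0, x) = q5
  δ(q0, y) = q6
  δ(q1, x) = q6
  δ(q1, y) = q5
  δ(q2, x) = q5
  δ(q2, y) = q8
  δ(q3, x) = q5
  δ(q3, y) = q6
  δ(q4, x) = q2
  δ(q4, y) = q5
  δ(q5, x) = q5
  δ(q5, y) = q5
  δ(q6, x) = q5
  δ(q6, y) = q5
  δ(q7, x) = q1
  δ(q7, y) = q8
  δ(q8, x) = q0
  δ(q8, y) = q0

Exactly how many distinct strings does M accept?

3

The useful subgraph on states {q2, q4, q8} is acyclic, so L(M) is finite; the longest accepting path visits 3 useful states, giving maximum string length 2.
Counting accepting paths from q4 by length: 1 of length 0, 1 of length 1, 1 of length 2. Total 3.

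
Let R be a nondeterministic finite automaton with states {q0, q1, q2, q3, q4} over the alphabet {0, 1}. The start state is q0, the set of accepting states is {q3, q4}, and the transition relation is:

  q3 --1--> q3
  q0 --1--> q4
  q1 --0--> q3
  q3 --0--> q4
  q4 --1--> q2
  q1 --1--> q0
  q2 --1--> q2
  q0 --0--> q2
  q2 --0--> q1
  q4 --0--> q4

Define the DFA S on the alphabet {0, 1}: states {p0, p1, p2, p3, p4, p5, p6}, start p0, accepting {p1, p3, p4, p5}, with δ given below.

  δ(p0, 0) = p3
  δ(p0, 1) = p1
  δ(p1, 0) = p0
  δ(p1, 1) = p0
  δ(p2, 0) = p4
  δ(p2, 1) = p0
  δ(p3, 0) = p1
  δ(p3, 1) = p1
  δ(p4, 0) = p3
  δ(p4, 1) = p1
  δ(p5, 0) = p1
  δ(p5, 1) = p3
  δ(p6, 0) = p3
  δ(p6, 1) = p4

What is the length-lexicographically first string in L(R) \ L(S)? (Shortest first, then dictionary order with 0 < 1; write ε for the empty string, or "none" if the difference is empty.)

The string 10 is accepted by R but not by S.
No shorter string lies in the difference, and 10 is the lexicographically first length-2 string in L(R) \ L(S).

10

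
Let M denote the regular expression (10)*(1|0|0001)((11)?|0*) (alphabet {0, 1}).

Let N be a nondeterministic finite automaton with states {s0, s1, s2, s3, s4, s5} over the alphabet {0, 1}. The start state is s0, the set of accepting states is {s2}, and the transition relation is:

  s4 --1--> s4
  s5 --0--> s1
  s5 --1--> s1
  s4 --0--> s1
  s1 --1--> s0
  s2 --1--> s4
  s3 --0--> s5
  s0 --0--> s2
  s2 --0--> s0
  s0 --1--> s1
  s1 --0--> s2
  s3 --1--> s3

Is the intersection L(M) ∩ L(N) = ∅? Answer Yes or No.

No

The string 0 is accepted by both M and N.
Hence L(M) ∩ L(N) ≠ ∅.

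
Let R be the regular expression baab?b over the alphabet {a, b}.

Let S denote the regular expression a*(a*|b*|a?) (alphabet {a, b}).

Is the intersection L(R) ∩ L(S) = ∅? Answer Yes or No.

Converting the expression R to a DFA (subset construction, then merging equivalent states) gives the minimal DFA with states {r0, r1, r2, r3, r4, r5, r6}, start state r0, accepting states {r5, r6} and transitions r0: a→r1, b→r2; r1: a→r1, b→r1; r2: a→r3, b→r1; r3: a→r4, b→r1; r4: a→r1, b→r5; r5: a→r1, b→r6; r6: a→r1, b→r1.
Converting the expression S to a DFA (subset construction, then merging equivalent states) gives the minimal DFA with states {s0, s1, s2}, start state s0, accepting states {s0, s1} and transitions s0: a→s0, b→s1; s1: a→s2, b→s1; s2: a→s2, b→s2.
Exploring the product automaton R × S from the start pair (r0, s0), following both machines on each input symbol, reaches 9 state pairs: (r0, s0), (r1, s0), (r2, s1), (r1, s1), (r3, s2), (r1, s2), (r4, s2), (r5, s2), (r6, s2).
R accepts in {r5, r6} and S accepts in {s0, s1}; no reachable pair has both components accepting, so no string drives both machines to acceptance simultaneously and L(R) ∩ L(S) = ∅.
So no string is accepted by both, and the intersection is empty.

Yes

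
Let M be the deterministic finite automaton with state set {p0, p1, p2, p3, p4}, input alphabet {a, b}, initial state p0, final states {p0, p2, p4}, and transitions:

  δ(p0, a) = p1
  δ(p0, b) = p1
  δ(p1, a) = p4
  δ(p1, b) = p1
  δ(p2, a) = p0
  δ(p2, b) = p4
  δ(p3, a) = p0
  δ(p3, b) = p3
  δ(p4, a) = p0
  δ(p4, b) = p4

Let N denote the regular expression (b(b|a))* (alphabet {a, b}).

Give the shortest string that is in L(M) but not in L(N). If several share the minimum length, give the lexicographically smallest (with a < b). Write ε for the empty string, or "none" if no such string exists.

aa

The string aa is accepted by M but not by N.
No shorter string lies in the difference, and aa is the lexicographically first length-2 string in L(M) \ L(N).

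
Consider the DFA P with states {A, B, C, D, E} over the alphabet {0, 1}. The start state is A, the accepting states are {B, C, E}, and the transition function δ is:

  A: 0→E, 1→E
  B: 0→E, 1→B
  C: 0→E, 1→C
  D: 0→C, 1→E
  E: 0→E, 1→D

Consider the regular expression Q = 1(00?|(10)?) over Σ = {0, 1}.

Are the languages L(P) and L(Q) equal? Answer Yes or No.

No

The string 0 is accepted by P but rejected by Q.
So L(P) ≠ L(Q).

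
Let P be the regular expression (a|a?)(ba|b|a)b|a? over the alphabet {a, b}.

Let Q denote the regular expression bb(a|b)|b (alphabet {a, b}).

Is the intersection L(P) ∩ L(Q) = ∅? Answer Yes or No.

Yes

Converting the expression P to a DFA (subset construction, then merging equivalent states) gives the minimal DFA with states {p0, p1, p2, p3, p4, p5, p6}, start state p0, accepting states {p0, p1, p4, p5} and transitions p0: a→p1, b→p2; p1: a→p3, b→p4; p2: a→p3, b→p5; p3: a→p6, b→p5; p4: a→p3, b→p5; p5: a→p6, b→p6; p6: a→p6, b→p6.
Converting the expression Q to a DFA (subset construction, then merging equivalent states) gives the minimal DFA with states {q0, q1, q2, q3, q4}, start state q0, accepting states {q2, q4} and transitions q0: a→q1, b→q2; q1: a→q1, b→q1; q2: a→q1, b→q3; q3: a→q4, b→q4; q4: a→q1, b→q1.
Exploring the product automaton P × Q from the start pair (p0, q0), following both machines on each input symbol, reaches 9 state pairs: (p0, q0), (p1, q1), (p2, q2), (p3, q1), (p4, q1), (p5, q3), (p6, q1), (p5, q1), (p6, q4).
P accepts in {p0, p1, p4, p5} and Q accepts in {q2, q4}; no reachable pair has both components accepting, so no string drives both machines to acceptance simultaneously and L(P) ∩ L(Q) = ∅.
So no string is accepted by both, and the intersection is empty.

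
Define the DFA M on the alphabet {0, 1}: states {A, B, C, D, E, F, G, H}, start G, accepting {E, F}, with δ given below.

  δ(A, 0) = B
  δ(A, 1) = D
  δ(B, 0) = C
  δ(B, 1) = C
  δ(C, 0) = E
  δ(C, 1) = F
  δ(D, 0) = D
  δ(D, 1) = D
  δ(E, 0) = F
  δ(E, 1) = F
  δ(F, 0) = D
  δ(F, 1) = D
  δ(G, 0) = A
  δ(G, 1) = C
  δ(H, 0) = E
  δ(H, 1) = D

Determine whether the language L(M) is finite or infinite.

finite

The useful states (reachable from G and able to reach an accepting state) are {A, B, C, E, F, G}.
Restricted to these states the transition graph has no cycle, so every accepting path has bounded length and L is finite.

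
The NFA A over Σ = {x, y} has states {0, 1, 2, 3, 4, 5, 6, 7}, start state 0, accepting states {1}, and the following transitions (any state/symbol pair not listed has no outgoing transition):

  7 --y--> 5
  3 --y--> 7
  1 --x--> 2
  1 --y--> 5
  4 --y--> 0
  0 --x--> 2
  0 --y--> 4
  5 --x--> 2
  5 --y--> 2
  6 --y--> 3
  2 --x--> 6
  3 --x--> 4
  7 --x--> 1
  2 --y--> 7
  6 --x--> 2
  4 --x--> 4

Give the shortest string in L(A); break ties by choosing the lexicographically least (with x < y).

xyx

A breadth-first search from 0 reaches an accepting state first via the path 0 → 2 → 7 → 1 on input xyx.
No string of length < 3 is accepted (BFS exhausts all shorter strings without reaching an accepting state), and xyx is the lexicographically least accepting string of length 3.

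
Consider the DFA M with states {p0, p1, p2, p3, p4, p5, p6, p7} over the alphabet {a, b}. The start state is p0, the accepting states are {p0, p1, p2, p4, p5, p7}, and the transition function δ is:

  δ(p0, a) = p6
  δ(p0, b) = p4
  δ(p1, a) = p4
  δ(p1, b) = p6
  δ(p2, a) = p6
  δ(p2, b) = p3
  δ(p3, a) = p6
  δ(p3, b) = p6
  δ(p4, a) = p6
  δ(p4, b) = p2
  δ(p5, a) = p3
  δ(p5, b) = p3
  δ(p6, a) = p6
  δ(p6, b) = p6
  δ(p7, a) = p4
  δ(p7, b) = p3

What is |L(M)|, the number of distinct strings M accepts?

3

The useful subgraph on states {p0, p2, p4} is acyclic, so L(M) is finite; the longest accepting path visits 3 useful states, giving maximum string length 2.
Counting accepting paths from p0 by length: 1 of length 0, 1 of length 1, 1 of length 2. Total 3.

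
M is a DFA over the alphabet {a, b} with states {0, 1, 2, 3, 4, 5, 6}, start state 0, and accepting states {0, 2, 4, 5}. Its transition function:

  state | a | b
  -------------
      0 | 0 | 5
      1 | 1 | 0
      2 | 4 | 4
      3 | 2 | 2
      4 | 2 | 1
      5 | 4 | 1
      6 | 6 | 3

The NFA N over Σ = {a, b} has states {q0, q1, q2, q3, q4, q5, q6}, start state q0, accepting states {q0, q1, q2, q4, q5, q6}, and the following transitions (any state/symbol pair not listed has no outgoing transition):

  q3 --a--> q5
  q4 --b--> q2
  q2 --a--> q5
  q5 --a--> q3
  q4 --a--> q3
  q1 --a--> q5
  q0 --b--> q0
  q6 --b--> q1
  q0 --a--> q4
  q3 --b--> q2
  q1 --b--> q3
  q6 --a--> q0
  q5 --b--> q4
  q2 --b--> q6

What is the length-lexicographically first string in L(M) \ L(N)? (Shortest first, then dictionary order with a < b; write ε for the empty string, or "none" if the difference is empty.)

aa

The string aa is accepted by M but not by N.
No shorter string lies in the difference, and aa is the lexicographically first length-2 string in L(M) \ L(N).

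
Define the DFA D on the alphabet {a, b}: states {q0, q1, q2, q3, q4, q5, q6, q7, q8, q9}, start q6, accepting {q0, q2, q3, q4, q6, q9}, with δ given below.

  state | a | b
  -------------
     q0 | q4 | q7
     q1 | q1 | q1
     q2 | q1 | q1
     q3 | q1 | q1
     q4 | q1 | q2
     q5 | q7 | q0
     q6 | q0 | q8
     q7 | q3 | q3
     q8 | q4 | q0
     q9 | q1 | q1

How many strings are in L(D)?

13

The useful subgraph on states {q0, q2, q3, q4, q6, q7, q8} is acyclic, so L(D) is finite; the longest accepting path visits 5 useful states, giving maximum string length 4.
Counting accepting paths from q6 by length: 1 of length 0, 1 of length 1, 3 of length 2, 5 of length 3, 3 of length 4. Total 13.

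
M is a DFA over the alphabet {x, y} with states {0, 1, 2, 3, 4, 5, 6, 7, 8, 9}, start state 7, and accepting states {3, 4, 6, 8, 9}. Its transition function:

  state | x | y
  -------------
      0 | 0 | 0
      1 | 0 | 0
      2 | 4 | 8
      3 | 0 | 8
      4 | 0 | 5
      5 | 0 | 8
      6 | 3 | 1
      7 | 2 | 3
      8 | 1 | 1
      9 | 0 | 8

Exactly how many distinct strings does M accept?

5

The useful subgraph on states {2, 3, 4, 5, 7, 8} is acyclic, so L(M) is finite; the longest accepting path visits 5 useful states, giving maximum string length 4.
Counting accepting paths from 7 by length: 1 of length 1, 3 of length 2, 1 of length 4. Total 5.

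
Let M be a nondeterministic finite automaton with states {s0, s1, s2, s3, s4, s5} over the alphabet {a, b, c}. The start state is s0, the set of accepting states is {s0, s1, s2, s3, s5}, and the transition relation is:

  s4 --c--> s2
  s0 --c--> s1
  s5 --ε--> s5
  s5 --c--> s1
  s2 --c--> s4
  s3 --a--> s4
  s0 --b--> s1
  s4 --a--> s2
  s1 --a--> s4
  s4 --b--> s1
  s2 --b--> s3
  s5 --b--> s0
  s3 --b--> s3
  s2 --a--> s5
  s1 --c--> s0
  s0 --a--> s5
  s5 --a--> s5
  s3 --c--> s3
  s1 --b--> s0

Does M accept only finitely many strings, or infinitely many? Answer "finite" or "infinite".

infinite

State s0 is reachable from the start and can reach an accepting state, and it lies on the cycle s0 → s1 → s0.
Traversing that cycle any number of times yields accepted strings of unbounded length, so the language is infinite.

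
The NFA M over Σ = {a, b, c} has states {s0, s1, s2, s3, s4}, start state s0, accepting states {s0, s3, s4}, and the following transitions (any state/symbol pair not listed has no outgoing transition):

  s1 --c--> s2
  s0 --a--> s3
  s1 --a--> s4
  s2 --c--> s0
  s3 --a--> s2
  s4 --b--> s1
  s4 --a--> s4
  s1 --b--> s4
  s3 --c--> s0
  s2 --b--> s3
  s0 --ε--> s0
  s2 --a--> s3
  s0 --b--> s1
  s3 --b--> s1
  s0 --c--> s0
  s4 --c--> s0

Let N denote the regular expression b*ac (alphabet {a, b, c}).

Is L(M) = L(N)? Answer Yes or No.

The empty string ε is accepted by M but rejected by N.
So L(M) ≠ L(N).

No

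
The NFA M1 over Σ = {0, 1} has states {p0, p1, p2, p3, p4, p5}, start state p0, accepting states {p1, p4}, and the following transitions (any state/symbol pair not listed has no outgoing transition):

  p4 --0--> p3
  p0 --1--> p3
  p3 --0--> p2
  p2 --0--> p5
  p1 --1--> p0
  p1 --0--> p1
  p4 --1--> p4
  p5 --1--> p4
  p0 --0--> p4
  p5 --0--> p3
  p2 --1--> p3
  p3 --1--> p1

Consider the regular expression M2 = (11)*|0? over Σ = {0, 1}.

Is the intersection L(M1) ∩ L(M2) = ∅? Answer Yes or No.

The string 0 is accepted by both M1 and M2.
Hence L(M1) ∩ L(M2) ≠ ∅.

No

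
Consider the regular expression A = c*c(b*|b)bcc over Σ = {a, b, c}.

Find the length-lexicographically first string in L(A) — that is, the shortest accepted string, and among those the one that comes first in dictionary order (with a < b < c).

cbcc

By inspection of the expression, no string of length less than 4 matches, and cbcc is the lexicographically first match of length 4.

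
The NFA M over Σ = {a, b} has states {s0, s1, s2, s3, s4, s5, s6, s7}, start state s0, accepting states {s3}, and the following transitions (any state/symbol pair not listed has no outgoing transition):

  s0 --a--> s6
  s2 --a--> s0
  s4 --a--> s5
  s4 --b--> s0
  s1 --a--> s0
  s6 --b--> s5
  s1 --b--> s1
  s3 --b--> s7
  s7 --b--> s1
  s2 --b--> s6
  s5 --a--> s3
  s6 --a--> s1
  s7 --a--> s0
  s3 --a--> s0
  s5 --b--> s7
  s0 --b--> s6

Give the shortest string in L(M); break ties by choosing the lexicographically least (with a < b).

aba

A breadth-first search from s0 reaches an accepting state first via the path s0 → s6 → s5 → s3 on input aba.
No string of length < 3 is accepted (BFS exhausts all shorter strings without reaching an accepting state), and aba is the lexicographically least accepting string of length 3.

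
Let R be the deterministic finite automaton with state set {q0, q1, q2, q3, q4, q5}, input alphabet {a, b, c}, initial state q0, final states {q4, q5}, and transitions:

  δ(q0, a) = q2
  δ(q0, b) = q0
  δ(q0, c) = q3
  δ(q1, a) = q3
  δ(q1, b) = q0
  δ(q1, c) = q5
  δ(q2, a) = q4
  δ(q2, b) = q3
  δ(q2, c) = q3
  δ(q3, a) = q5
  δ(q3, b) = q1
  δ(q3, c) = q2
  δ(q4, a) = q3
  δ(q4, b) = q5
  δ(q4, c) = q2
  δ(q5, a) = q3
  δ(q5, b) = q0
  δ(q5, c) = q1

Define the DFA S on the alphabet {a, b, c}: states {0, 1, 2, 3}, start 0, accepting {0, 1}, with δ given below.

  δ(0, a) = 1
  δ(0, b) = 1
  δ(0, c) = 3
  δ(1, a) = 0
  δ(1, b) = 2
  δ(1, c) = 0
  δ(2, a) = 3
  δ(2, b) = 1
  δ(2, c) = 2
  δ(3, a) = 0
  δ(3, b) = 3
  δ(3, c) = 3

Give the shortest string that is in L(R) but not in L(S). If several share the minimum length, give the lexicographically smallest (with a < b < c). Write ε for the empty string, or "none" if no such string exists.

aba

The string aba is accepted by R but not by S.
No shorter string lies in the difference, and aba is the lexicographically first length-3 string in L(R) \ L(S).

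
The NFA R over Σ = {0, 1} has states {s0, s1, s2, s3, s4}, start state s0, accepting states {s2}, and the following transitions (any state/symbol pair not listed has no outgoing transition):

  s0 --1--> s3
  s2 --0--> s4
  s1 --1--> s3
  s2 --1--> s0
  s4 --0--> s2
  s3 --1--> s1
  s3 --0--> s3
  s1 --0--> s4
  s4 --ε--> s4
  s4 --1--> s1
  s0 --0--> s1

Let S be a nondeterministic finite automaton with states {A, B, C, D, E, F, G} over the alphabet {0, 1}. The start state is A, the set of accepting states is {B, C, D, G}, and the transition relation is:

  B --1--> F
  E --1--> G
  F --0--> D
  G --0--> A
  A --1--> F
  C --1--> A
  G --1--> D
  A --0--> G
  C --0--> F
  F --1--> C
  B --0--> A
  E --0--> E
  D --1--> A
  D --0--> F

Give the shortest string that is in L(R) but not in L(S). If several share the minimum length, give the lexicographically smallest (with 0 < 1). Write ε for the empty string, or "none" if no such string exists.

00100

The string 00100 is accepted by R but not by S.
No shorter string lies in the difference, and 00100 is the lexicographically first length-5 string in L(R) \ L(S).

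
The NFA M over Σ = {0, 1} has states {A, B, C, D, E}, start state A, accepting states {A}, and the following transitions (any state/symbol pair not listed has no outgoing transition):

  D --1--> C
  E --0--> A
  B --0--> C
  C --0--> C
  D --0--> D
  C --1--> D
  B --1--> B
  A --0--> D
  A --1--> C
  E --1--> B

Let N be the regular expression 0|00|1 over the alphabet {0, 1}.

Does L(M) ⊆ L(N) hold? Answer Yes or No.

The empty string ε is in L(M) but not in L(N).
So L(M) ⊄ L(N).

No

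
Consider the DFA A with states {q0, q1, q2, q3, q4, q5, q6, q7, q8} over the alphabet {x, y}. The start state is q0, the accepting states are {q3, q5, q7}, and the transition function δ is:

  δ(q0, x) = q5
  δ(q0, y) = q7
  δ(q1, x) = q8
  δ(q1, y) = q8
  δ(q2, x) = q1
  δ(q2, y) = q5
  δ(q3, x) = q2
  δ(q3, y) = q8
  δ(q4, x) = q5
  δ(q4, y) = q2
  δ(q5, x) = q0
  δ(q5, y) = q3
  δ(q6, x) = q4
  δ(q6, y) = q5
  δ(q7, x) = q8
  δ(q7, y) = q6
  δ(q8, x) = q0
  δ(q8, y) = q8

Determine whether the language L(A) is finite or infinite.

State q0 is reachable from the start and can reach an accepting state, and it lies on the cycle q0 → q5 → q0.
Traversing that cycle any number of times yields accepted strings of unbounded length, so the language is infinite.

infinite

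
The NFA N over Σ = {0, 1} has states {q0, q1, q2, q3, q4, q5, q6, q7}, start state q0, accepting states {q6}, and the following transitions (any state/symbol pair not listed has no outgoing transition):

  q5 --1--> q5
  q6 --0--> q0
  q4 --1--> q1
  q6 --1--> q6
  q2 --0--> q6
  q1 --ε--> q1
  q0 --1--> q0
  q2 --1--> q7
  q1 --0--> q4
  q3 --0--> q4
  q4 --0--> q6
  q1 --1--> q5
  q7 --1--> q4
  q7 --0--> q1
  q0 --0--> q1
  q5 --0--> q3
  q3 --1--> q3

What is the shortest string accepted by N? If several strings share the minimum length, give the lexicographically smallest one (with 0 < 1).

A breadth-first search from q0 reaches an accepting state first via the path q0 → q1 → q4 → q6 on input 000.
No string of length < 3 is accepted (BFS exhausts all shorter strings without reaching an accepting state), and 000 is the lexicographically least accepting string of length 3.

000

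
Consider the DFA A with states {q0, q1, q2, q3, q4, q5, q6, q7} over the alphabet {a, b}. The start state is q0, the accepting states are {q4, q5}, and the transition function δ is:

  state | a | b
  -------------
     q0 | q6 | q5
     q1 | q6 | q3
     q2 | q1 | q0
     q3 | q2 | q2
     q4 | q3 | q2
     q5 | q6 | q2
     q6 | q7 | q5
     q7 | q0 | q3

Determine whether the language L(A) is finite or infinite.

infinite

State q0 is reachable from the start and can reach an accepting state, and it lies on the cycle q0 → q5 → q2 → q0.
Traversing that cycle any number of times yields accepted strings of unbounded length, so the language is infinite.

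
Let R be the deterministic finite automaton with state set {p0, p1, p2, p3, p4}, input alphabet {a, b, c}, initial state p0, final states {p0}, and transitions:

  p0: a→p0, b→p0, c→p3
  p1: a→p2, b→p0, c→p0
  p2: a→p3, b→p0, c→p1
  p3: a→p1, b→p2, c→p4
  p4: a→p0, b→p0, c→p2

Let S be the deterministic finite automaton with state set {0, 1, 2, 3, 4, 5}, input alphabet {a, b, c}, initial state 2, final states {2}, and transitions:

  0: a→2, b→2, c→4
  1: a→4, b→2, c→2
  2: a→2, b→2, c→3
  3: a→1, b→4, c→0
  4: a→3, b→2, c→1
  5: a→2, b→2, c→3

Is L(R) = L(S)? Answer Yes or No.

Yes

Exploring the product automaton R × S from the start pair (p0, 2), following both machines on each input symbol, reaches 5 state pairs: (p0, 2), (p3, 3), (p1, 1), (p2, 4), (p4, 0).
R accepts in {p0} and S accepts in {2}. In every reachable pair the two components are either both accepting — (p0, 2) — or both non-accepting, so no string is accepted by exactly one of the machines: L(R) \ L(S) and L(S) \ L(R) are both empty.
Hence every string is accepted by R iff it is accepted by S, and the two languages coincide.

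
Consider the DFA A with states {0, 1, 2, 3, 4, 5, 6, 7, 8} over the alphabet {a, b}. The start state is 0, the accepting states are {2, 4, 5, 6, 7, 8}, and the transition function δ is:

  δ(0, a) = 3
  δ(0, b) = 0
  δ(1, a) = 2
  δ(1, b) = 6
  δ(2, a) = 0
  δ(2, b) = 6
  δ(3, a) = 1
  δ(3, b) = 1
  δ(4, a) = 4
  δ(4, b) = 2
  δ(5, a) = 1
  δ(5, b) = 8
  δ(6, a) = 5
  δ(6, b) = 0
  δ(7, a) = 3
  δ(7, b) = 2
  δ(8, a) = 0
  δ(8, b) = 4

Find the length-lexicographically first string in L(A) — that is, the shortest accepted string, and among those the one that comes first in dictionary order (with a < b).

aaa

A breadth-first search from 0 reaches an accepting state first via the path 0 → 3 → 1 → 2 on input aaa.
No string of length < 3 is accepted (BFS exhausts all shorter strings without reaching an accepting state), and aaa is the lexicographically least accepting string of length 3.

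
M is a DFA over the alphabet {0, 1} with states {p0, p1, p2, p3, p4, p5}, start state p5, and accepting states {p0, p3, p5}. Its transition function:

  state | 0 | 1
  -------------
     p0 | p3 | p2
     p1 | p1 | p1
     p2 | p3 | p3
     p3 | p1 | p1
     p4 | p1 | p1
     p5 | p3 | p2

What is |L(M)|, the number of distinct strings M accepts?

The useful subgraph on states {p2, p3, p5} is acyclic, so L(M) is finite; the longest accepting path visits 3 useful states, giving maximum string length 2.
Counting accepting paths from p5 by length: 1 of length 0, 1 of length 1, 2 of length 2. Total 4.

4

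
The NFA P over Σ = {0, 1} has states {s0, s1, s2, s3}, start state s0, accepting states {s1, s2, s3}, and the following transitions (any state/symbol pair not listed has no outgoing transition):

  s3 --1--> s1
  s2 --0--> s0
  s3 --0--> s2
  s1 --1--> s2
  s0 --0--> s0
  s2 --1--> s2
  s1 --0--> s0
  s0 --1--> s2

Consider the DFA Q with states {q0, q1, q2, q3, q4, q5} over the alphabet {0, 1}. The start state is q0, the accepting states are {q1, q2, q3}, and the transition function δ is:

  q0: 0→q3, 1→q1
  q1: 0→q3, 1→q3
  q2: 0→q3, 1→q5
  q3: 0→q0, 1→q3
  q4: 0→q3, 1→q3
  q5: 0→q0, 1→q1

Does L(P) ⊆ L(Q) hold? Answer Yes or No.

Yes

Exploring the product automaton P × Q from the start pair (s0, q0), following both machines on each input symbol, reaches 4 state pairs: (s0, q0), (s0, q3), (s2, q1), (s2, q3).
P accepts in {s1, s2, s3} and Q accepts in {q1, q2, q3}. The reachable pairs whose P-component is accepting are (s2, q1), (s2, q3); in each of them the Q-component is accepting too, so the product for L(P) \ L(Q) (P-component accepting, Q-component rejecting) has no reachable accepting pair and the difference is empty.
Hence every string in L(P) is also in L(Q).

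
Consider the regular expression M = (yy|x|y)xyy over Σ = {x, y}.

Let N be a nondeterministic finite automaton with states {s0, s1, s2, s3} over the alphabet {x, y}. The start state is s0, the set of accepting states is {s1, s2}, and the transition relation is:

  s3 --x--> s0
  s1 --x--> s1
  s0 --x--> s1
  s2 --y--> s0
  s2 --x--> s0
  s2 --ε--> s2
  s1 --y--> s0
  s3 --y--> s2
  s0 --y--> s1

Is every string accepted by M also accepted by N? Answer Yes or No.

Yes

Converting the expression M to a DFA (subset construction, then merging equivalent states) gives the minimal DFA with states {m0, m1, m2, m3, m4, m5, m6}, start state m0, accepting states {m6} and transitions m0: x→m1, y→m2; m1: x→m3, y→m4; m2: x→m3, y→m1; m3: x→m4, y→m5; m4: x→m4, y→m4; m5: x→m4, y→m6; m6: x→m4, y→m4.
Exploring the product automaton M × N from the start pair (m0, s0), following both machines on each input symbol, reaches 9 state pairs: (m0, s0), (m1, s1), (m2, s1), (m3, s1), (m4, s0), (m1, s0), (m4, s1), (m5, s0), (m6, s1).
M accepts in {m6} and N accepts in {s1, s2}. The reachable pairs whose M-component is accepting are (m6, s1); in each of them the N-component is accepting too, so the product for L(M) \ L(N) (M-component accepting, N-component rejecting) has no reachable accepting pair and the difference is empty.
Hence every string in L(M) is also in L(N).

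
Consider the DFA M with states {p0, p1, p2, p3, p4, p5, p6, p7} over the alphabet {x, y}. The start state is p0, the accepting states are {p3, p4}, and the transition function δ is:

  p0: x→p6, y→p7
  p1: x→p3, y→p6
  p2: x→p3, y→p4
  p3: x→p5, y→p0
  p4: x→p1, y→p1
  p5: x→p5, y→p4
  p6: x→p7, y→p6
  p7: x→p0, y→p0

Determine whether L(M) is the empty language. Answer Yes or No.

The states reachable from the start state are {p0, p6, p7}.
None of the accepting states {p3, p4} is reachable, so no string is accepted and L(M) = ∅.

Yes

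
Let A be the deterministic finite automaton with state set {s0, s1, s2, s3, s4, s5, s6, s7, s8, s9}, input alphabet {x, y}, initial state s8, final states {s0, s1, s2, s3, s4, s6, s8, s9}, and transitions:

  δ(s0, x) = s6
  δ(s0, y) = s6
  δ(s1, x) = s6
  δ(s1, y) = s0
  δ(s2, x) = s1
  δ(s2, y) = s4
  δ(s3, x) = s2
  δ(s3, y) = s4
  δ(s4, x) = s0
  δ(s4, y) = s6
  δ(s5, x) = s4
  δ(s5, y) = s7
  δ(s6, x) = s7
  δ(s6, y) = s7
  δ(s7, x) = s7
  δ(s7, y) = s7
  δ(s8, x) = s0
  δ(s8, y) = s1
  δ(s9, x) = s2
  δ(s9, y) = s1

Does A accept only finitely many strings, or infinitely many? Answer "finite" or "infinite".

The useful states (reachable from s8 and able to reach an accepting state) are {s0, s1, s6, s8}.
Restricted to these states the transition graph has no cycle, so every accepting path has bounded length and L is finite.

finite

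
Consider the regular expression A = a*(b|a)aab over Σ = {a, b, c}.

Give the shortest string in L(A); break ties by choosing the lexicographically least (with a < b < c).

aaab

By inspection of the expression, no string of length less than 4 matches, and aaab is the lexicographically first match of length 4.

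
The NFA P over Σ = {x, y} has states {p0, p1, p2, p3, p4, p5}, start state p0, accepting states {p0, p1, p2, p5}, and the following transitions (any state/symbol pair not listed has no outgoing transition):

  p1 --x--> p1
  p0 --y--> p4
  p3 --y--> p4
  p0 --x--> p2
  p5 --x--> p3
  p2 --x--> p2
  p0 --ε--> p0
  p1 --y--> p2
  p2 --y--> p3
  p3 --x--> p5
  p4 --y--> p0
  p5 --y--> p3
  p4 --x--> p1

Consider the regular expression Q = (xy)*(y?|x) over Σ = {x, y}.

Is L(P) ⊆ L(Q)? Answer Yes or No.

The string xx is in L(P) but not in L(Q).
So L(P) ⊄ L(Q).

No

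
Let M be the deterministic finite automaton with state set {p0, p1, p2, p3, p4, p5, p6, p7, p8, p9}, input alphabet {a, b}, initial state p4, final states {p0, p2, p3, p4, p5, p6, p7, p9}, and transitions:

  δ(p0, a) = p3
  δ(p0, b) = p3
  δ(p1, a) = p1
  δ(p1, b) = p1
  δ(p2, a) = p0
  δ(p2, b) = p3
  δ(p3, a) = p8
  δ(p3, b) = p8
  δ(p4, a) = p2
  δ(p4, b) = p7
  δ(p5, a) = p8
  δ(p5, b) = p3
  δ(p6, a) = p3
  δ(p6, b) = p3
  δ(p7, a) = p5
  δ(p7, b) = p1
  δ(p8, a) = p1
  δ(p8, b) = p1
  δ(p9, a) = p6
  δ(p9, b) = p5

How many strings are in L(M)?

9

The useful subgraph on states {p0, p2, p3, p4, p5, p7} is acyclic, so L(M) is finite; the longest accepting path visits 4 useful states, giving maximum string length 3.
Counting accepting paths from p4 by length: 1 of length 0, 2 of length 1, 3 of length 2, 3 of length 3. Total 9.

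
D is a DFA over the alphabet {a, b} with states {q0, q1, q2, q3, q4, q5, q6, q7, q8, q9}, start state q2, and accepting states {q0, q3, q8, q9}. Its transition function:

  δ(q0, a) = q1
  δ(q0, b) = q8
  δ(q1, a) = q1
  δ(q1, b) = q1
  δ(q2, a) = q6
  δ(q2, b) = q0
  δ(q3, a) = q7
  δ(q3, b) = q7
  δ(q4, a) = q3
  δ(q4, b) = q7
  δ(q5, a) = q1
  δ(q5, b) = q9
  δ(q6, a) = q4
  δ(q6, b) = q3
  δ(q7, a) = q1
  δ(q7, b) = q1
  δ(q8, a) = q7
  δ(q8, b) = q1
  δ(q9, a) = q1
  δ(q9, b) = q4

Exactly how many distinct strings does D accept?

4

The useful subgraph on states {q0, q2, q3, q4, q6, q8} is acyclic, so L(D) is finite; the longest accepting path visits 4 useful states, giving maximum string length 3.
Counting accepting paths from q2 by length: 1 of length 1, 2 of length 2, 1 of length 3. Total 4.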